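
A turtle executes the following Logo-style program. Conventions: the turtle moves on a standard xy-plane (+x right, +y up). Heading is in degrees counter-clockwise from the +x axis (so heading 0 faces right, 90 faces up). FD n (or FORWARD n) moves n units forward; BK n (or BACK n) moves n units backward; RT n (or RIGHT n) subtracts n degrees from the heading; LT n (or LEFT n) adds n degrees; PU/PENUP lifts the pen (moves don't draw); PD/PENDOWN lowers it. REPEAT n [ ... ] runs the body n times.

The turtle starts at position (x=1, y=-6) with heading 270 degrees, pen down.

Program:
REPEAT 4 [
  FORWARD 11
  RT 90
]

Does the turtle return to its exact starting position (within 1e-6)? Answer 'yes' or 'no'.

Executing turtle program step by step:
Start: pos=(1,-6), heading=270, pen down
REPEAT 4 [
  -- iteration 1/4 --
  FD 11: (1,-6) -> (1,-17) [heading=270, draw]
  RT 90: heading 270 -> 180
  -- iteration 2/4 --
  FD 11: (1,-17) -> (-10,-17) [heading=180, draw]
  RT 90: heading 180 -> 90
  -- iteration 3/4 --
  FD 11: (-10,-17) -> (-10,-6) [heading=90, draw]
  RT 90: heading 90 -> 0
  -- iteration 4/4 --
  FD 11: (-10,-6) -> (1,-6) [heading=0, draw]
  RT 90: heading 0 -> 270
]
Final: pos=(1,-6), heading=270, 4 segment(s) drawn

Start position: (1, -6)
Final position: (1, -6)
Distance = 0; < 1e-6 -> CLOSED

Answer: yes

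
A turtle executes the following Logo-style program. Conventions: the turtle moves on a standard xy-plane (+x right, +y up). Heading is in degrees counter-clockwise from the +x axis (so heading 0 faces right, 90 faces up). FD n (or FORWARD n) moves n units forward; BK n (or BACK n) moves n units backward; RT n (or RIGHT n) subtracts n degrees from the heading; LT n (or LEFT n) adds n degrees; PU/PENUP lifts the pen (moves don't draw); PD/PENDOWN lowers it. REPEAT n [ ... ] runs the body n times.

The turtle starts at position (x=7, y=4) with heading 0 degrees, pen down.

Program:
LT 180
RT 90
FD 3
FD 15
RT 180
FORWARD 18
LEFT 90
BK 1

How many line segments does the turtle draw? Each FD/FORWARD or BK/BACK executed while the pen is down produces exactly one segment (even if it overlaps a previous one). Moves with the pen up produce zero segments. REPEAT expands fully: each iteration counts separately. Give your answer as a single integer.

Executing turtle program step by step:
Start: pos=(7,4), heading=0, pen down
LT 180: heading 0 -> 180
RT 90: heading 180 -> 90
FD 3: (7,4) -> (7,7) [heading=90, draw]
FD 15: (7,7) -> (7,22) [heading=90, draw]
RT 180: heading 90 -> 270
FD 18: (7,22) -> (7,4) [heading=270, draw]
LT 90: heading 270 -> 0
BK 1: (7,4) -> (6,4) [heading=0, draw]
Final: pos=(6,4), heading=0, 4 segment(s) drawn
Segments drawn: 4

Answer: 4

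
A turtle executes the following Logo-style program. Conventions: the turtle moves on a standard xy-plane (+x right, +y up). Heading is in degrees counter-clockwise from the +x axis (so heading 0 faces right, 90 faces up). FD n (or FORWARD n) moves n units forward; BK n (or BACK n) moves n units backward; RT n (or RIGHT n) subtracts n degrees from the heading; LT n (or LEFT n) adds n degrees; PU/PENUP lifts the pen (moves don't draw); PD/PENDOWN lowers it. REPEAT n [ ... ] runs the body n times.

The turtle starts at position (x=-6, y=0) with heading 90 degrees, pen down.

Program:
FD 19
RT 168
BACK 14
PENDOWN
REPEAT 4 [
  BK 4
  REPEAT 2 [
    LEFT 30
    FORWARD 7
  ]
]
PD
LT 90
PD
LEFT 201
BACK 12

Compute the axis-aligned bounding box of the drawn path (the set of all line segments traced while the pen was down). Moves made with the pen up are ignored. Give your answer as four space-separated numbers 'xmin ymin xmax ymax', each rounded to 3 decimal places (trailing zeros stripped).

Executing turtle program step by step:
Start: pos=(-6,0), heading=90, pen down
FD 19: (-6,0) -> (-6,19) [heading=90, draw]
RT 168: heading 90 -> 282
BK 14: (-6,19) -> (-8.911,32.694) [heading=282, draw]
PD: pen down
REPEAT 4 [
  -- iteration 1/4 --
  BK 4: (-8.911,32.694) -> (-9.742,36.607) [heading=282, draw]
  REPEAT 2 [
    -- iteration 1/2 --
    LT 30: heading 282 -> 312
    FD 7: (-9.742,36.607) -> (-5.058,31.405) [heading=312, draw]
    -- iteration 2/2 --
    LT 30: heading 312 -> 342
    FD 7: (-5.058,31.405) -> (1.599,29.242) [heading=342, draw]
  ]
  -- iteration 2/4 --
  BK 4: (1.599,29.242) -> (-2.205,30.478) [heading=342, draw]
  REPEAT 2 [
    -- iteration 1/2 --
    LT 30: heading 342 -> 12
    FD 7: (-2.205,30.478) -> (4.642,31.933) [heading=12, draw]
    -- iteration 2/2 --
    LT 30: heading 12 -> 42
    FD 7: (4.642,31.933) -> (9.844,36.617) [heading=42, draw]
  ]
  -- iteration 3/4 --
  BK 4: (9.844,36.617) -> (6.871,33.94) [heading=42, draw]
  REPEAT 2 [
    -- iteration 1/2 --
    LT 30: heading 42 -> 72
    FD 7: (6.871,33.94) -> (9.034,40.598) [heading=72, draw]
    -- iteration 2/2 --
    LT 30: heading 72 -> 102
    FD 7: (9.034,40.598) -> (7.579,47.445) [heading=102, draw]
  ]
  -- iteration 4/4 --
  BK 4: (7.579,47.445) -> (8.411,43.532) [heading=102, draw]
  REPEAT 2 [
    -- iteration 1/2 --
    LT 30: heading 102 -> 132
    FD 7: (8.411,43.532) -> (3.727,48.734) [heading=132, draw]
    -- iteration 2/2 --
    LT 30: heading 132 -> 162
    FD 7: (3.727,48.734) -> (-2.931,50.897) [heading=162, draw]
  ]
]
PD: pen down
LT 90: heading 162 -> 252
PD: pen down
LT 201: heading 252 -> 93
BK 12: (-2.931,50.897) -> (-2.303,38.914) [heading=93, draw]
Final: pos=(-2.303,38.914), heading=93, 15 segment(s) drawn

Segment endpoints: x in {-9.742, -8.911, -6, -6, -5.058, -2.931, -2.303, -2.205, 1.599, 3.727, 4.642, 6.871, 7.579, 8.411, 9.034, 9.844}, y in {0, 19, 29.242, 30.478, 31.405, 31.933, 32.694, 33.94, 36.607, 36.617, 38.914, 40.598, 43.532, 47.445, 48.734, 50.897}
xmin=-9.742, ymin=0, xmax=9.844, ymax=50.897

Answer: -9.742 0 9.844 50.897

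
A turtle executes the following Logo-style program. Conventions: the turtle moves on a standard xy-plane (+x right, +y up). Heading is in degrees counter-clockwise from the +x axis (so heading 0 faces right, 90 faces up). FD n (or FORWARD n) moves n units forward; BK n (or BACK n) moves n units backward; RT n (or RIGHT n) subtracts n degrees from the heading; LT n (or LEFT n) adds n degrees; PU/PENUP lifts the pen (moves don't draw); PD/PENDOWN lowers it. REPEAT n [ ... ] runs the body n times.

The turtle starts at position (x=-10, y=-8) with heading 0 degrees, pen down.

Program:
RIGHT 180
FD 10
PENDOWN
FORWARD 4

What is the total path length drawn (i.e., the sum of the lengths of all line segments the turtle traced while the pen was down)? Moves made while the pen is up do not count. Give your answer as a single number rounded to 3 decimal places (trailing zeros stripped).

Executing turtle program step by step:
Start: pos=(-10,-8), heading=0, pen down
RT 180: heading 0 -> 180
FD 10: (-10,-8) -> (-20,-8) [heading=180, draw]
PD: pen down
FD 4: (-20,-8) -> (-24,-8) [heading=180, draw]
Final: pos=(-24,-8), heading=180, 2 segment(s) drawn

Segment lengths:
  seg 1: (-10,-8) -> (-20,-8), length = 10
  seg 2: (-20,-8) -> (-24,-8), length = 4
Total = 14

Answer: 14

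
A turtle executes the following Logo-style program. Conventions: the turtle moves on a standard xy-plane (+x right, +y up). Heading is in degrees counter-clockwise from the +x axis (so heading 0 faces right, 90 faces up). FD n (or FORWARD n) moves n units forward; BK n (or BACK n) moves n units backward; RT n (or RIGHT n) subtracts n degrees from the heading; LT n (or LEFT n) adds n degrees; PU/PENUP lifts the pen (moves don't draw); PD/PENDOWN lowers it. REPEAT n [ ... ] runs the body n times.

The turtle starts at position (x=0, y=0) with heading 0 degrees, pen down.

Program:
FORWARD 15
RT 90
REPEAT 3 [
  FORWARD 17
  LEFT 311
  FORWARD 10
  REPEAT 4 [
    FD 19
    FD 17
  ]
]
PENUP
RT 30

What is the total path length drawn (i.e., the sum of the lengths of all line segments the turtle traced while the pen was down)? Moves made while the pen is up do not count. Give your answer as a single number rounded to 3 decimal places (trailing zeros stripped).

Answer: 528

Derivation:
Executing turtle program step by step:
Start: pos=(0,0), heading=0, pen down
FD 15: (0,0) -> (15,0) [heading=0, draw]
RT 90: heading 0 -> 270
REPEAT 3 [
  -- iteration 1/3 --
  FD 17: (15,0) -> (15,-17) [heading=270, draw]
  LT 311: heading 270 -> 221
  FD 10: (15,-17) -> (7.453,-23.561) [heading=221, draw]
  REPEAT 4 [
    -- iteration 1/4 --
    FD 19: (7.453,-23.561) -> (-6.887,-36.026) [heading=221, draw]
    FD 17: (-6.887,-36.026) -> (-19.717,-47.179) [heading=221, draw]
    -- iteration 2/4 --
    FD 19: (-19.717,-47.179) -> (-34.056,-59.644) [heading=221, draw]
    FD 17: (-34.056,-59.644) -> (-46.886,-70.797) [heading=221, draw]
    -- iteration 3/4 --
    FD 19: (-46.886,-70.797) -> (-61.226,-83.262) [heading=221, draw]
    FD 17: (-61.226,-83.262) -> (-74.056,-94.415) [heading=221, draw]
    -- iteration 4/4 --
    FD 19: (-74.056,-94.415) -> (-88.395,-106.88) [heading=221, draw]
    FD 17: (-88.395,-106.88) -> (-101.225,-118.033) [heading=221, draw]
  ]
  -- iteration 2/3 --
  FD 17: (-101.225,-118.033) -> (-114.055,-129.186) [heading=221, draw]
  LT 311: heading 221 -> 172
  FD 10: (-114.055,-129.186) -> (-123.958,-127.794) [heading=172, draw]
  REPEAT 4 [
    -- iteration 1/4 --
    FD 19: (-123.958,-127.794) -> (-142.773,-125.15) [heading=172, draw]
    FD 17: (-142.773,-125.15) -> (-159.608,-122.784) [heading=172, draw]
    -- iteration 2/4 --
    FD 19: (-159.608,-122.784) -> (-178.423,-120.14) [heading=172, draw]
    FD 17: (-178.423,-120.14) -> (-195.257,-117.774) [heading=172, draw]
    -- iteration 3/4 --
    FD 19: (-195.257,-117.774) -> (-214.072,-115.13) [heading=172, draw]
    FD 17: (-214.072,-115.13) -> (-230.907,-112.764) [heading=172, draw]
    -- iteration 4/4 --
    FD 19: (-230.907,-112.764) -> (-249.722,-110.119) [heading=172, draw]
    FD 17: (-249.722,-110.119) -> (-266.557,-107.753) [heading=172, draw]
  ]
  -- iteration 3/3 --
  FD 17: (-266.557,-107.753) -> (-283.391,-105.387) [heading=172, draw]
  LT 311: heading 172 -> 123
  FD 10: (-283.391,-105.387) -> (-288.838,-97.001) [heading=123, draw]
  REPEAT 4 [
    -- iteration 1/4 --
    FD 19: (-288.838,-97.001) -> (-299.186,-81.066) [heading=123, draw]
    FD 17: (-299.186,-81.066) -> (-308.445,-66.809) [heading=123, draw]
    -- iteration 2/4 --
    FD 19: (-308.445,-66.809) -> (-318.793,-50.874) [heading=123, draw]
    FD 17: (-318.793,-50.874) -> (-328.052,-36.617) [heading=123, draw]
    -- iteration 3/4 --
    FD 19: (-328.052,-36.617) -> (-338.4,-20.682) [heading=123, draw]
    FD 17: (-338.4,-20.682) -> (-347.659,-6.424) [heading=123, draw]
    -- iteration 4/4 --
    FD 19: (-347.659,-6.424) -> (-358.007,9.51) [heading=123, draw]
    FD 17: (-358.007,9.51) -> (-367.266,23.768) [heading=123, draw]
  ]
]
PU: pen up
RT 30: heading 123 -> 93
Final: pos=(-367.266,23.768), heading=93, 31 segment(s) drawn

Segment lengths:
  seg 1: (0,0) -> (15,0), length = 15
  seg 2: (15,0) -> (15,-17), length = 17
  seg 3: (15,-17) -> (7.453,-23.561), length = 10
  seg 4: (7.453,-23.561) -> (-6.887,-36.026), length = 19
  seg 5: (-6.887,-36.026) -> (-19.717,-47.179), length = 17
  seg 6: (-19.717,-47.179) -> (-34.056,-59.644), length = 19
  seg 7: (-34.056,-59.644) -> (-46.886,-70.797), length = 17
  seg 8: (-46.886,-70.797) -> (-61.226,-83.262), length = 19
  seg 9: (-61.226,-83.262) -> (-74.056,-94.415), length = 17
  seg 10: (-74.056,-94.415) -> (-88.395,-106.88), length = 19
  seg 11: (-88.395,-106.88) -> (-101.225,-118.033), length = 17
  seg 12: (-101.225,-118.033) -> (-114.055,-129.186), length = 17
  seg 13: (-114.055,-129.186) -> (-123.958,-127.794), length = 10
  seg 14: (-123.958,-127.794) -> (-142.773,-125.15), length = 19
  seg 15: (-142.773,-125.15) -> (-159.608,-122.784), length = 17
  seg 16: (-159.608,-122.784) -> (-178.423,-120.14), length = 19
  seg 17: (-178.423,-120.14) -> (-195.257,-117.774), length = 17
  seg 18: (-195.257,-117.774) -> (-214.072,-115.13), length = 19
  seg 19: (-214.072,-115.13) -> (-230.907,-112.764), length = 17
  seg 20: (-230.907,-112.764) -> (-249.722,-110.119), length = 19
  seg 21: (-249.722,-110.119) -> (-266.557,-107.753), length = 17
  seg 22: (-266.557,-107.753) -> (-283.391,-105.387), length = 17
  seg 23: (-283.391,-105.387) -> (-288.838,-97.001), length = 10
  seg 24: (-288.838,-97.001) -> (-299.186,-81.066), length = 19
  seg 25: (-299.186,-81.066) -> (-308.445,-66.809), length = 17
  seg 26: (-308.445,-66.809) -> (-318.793,-50.874), length = 19
  seg 27: (-318.793,-50.874) -> (-328.052,-36.617), length = 17
  seg 28: (-328.052,-36.617) -> (-338.4,-20.682), length = 19
  seg 29: (-338.4,-20.682) -> (-347.659,-6.424), length = 17
  seg 30: (-347.659,-6.424) -> (-358.007,9.51), length = 19
  seg 31: (-358.007,9.51) -> (-367.266,23.768), length = 17
Total = 528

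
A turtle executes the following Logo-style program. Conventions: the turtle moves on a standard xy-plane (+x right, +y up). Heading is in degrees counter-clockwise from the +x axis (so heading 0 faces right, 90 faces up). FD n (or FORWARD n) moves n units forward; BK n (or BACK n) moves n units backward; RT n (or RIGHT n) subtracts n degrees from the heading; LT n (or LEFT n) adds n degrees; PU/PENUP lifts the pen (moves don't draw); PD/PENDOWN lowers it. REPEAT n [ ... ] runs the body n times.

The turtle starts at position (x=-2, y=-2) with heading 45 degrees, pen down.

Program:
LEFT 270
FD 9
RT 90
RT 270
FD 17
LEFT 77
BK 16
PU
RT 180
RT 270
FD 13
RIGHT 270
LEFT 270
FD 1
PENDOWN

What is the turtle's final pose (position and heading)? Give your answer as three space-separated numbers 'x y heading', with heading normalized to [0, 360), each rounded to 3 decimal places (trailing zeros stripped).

Executing turtle program step by step:
Start: pos=(-2,-2), heading=45, pen down
LT 270: heading 45 -> 315
FD 9: (-2,-2) -> (4.364,-8.364) [heading=315, draw]
RT 90: heading 315 -> 225
RT 270: heading 225 -> 315
FD 17: (4.364,-8.364) -> (16.385,-20.385) [heading=315, draw]
LT 77: heading 315 -> 32
BK 16: (16.385,-20.385) -> (2.816,-28.863) [heading=32, draw]
PU: pen up
RT 180: heading 32 -> 212
RT 270: heading 212 -> 302
FD 13: (2.816,-28.863) -> (9.705,-39.888) [heading=302, move]
RT 270: heading 302 -> 32
LT 270: heading 32 -> 302
FD 1: (9.705,-39.888) -> (10.235,-40.736) [heading=302, move]
PD: pen down
Final: pos=(10.235,-40.736), heading=302, 3 segment(s) drawn

Answer: 10.235 -40.736 302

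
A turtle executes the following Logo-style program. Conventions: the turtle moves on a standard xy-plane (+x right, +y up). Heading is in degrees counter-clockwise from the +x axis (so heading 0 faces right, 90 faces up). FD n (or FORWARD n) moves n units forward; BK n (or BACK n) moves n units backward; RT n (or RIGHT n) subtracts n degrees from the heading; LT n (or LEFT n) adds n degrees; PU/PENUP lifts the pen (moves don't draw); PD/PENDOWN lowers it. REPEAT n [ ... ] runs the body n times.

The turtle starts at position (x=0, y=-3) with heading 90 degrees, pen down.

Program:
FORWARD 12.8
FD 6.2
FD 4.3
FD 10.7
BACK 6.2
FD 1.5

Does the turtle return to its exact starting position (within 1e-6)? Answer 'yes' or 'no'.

Answer: no

Derivation:
Executing turtle program step by step:
Start: pos=(0,-3), heading=90, pen down
FD 12.8: (0,-3) -> (0,9.8) [heading=90, draw]
FD 6.2: (0,9.8) -> (0,16) [heading=90, draw]
FD 4.3: (0,16) -> (0,20.3) [heading=90, draw]
FD 10.7: (0,20.3) -> (0,31) [heading=90, draw]
BK 6.2: (0,31) -> (0,24.8) [heading=90, draw]
FD 1.5: (0,24.8) -> (0,26.3) [heading=90, draw]
Final: pos=(0,26.3), heading=90, 6 segment(s) drawn

Start position: (0, -3)
Final position: (0, 26.3)
Distance = 29.3; >= 1e-6 -> NOT closed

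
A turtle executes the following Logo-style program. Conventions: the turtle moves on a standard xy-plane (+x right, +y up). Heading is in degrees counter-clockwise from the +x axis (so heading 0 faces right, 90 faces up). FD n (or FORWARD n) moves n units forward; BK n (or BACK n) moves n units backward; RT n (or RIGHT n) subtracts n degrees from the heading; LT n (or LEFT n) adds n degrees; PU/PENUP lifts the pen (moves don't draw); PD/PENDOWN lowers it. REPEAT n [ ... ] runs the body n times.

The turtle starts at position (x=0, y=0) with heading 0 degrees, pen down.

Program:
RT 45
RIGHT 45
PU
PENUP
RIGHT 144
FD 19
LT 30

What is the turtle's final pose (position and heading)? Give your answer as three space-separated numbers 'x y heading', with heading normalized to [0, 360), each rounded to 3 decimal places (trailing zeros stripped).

Answer: -11.168 15.371 156

Derivation:
Executing turtle program step by step:
Start: pos=(0,0), heading=0, pen down
RT 45: heading 0 -> 315
RT 45: heading 315 -> 270
PU: pen up
PU: pen up
RT 144: heading 270 -> 126
FD 19: (0,0) -> (-11.168,15.371) [heading=126, move]
LT 30: heading 126 -> 156
Final: pos=(-11.168,15.371), heading=156, 0 segment(s) drawn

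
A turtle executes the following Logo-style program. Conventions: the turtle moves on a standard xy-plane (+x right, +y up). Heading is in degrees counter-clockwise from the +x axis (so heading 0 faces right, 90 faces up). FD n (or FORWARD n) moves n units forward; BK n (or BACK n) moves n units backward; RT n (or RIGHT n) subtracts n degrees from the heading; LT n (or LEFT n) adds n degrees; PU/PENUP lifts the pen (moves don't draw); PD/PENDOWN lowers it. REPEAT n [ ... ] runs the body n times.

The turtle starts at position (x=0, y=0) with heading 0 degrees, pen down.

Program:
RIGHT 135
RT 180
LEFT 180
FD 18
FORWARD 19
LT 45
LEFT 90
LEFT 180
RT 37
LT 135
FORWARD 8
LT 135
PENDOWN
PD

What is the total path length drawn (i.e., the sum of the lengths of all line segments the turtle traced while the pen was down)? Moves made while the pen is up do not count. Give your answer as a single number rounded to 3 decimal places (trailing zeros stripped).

Executing turtle program step by step:
Start: pos=(0,0), heading=0, pen down
RT 135: heading 0 -> 225
RT 180: heading 225 -> 45
LT 180: heading 45 -> 225
FD 18: (0,0) -> (-12.728,-12.728) [heading=225, draw]
FD 19: (-12.728,-12.728) -> (-26.163,-26.163) [heading=225, draw]
LT 45: heading 225 -> 270
LT 90: heading 270 -> 0
LT 180: heading 0 -> 180
RT 37: heading 180 -> 143
LT 135: heading 143 -> 278
FD 8: (-26.163,-26.163) -> (-25.05,-34.085) [heading=278, draw]
LT 135: heading 278 -> 53
PD: pen down
PD: pen down
Final: pos=(-25.05,-34.085), heading=53, 3 segment(s) drawn

Segment lengths:
  seg 1: (0,0) -> (-12.728,-12.728), length = 18
  seg 2: (-12.728,-12.728) -> (-26.163,-26.163), length = 19
  seg 3: (-26.163,-26.163) -> (-25.05,-34.085), length = 8
Total = 45

Answer: 45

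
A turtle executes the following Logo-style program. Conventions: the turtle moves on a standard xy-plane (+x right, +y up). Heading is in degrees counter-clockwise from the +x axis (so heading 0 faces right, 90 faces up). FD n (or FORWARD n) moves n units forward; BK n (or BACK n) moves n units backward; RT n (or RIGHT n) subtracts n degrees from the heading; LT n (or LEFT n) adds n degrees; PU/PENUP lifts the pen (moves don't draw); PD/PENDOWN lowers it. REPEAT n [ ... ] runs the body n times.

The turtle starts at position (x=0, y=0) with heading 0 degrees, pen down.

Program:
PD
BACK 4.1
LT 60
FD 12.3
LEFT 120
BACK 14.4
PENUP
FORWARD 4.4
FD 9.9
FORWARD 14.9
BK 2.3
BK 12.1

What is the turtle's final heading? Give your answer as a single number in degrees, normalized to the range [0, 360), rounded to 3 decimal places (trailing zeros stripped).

Answer: 180

Derivation:
Executing turtle program step by step:
Start: pos=(0,0), heading=0, pen down
PD: pen down
BK 4.1: (0,0) -> (-4.1,0) [heading=0, draw]
LT 60: heading 0 -> 60
FD 12.3: (-4.1,0) -> (2.05,10.652) [heading=60, draw]
LT 120: heading 60 -> 180
BK 14.4: (2.05,10.652) -> (16.45,10.652) [heading=180, draw]
PU: pen up
FD 4.4: (16.45,10.652) -> (12.05,10.652) [heading=180, move]
FD 9.9: (12.05,10.652) -> (2.15,10.652) [heading=180, move]
FD 14.9: (2.15,10.652) -> (-12.75,10.652) [heading=180, move]
BK 2.3: (-12.75,10.652) -> (-10.45,10.652) [heading=180, move]
BK 12.1: (-10.45,10.652) -> (1.65,10.652) [heading=180, move]
Final: pos=(1.65,10.652), heading=180, 3 segment(s) drawn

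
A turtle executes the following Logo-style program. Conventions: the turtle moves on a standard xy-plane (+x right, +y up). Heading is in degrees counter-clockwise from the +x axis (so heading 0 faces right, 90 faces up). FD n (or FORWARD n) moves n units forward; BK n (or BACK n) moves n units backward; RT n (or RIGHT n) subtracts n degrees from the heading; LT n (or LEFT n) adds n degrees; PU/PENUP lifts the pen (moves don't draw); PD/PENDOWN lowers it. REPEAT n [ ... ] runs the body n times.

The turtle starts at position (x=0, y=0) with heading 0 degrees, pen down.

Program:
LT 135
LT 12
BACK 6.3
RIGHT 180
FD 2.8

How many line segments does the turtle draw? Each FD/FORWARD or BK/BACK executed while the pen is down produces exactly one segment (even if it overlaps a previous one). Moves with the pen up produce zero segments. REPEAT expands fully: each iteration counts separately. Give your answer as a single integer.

Executing turtle program step by step:
Start: pos=(0,0), heading=0, pen down
LT 135: heading 0 -> 135
LT 12: heading 135 -> 147
BK 6.3: (0,0) -> (5.284,-3.431) [heading=147, draw]
RT 180: heading 147 -> 327
FD 2.8: (5.284,-3.431) -> (7.632,-4.956) [heading=327, draw]
Final: pos=(7.632,-4.956), heading=327, 2 segment(s) drawn
Segments drawn: 2

Answer: 2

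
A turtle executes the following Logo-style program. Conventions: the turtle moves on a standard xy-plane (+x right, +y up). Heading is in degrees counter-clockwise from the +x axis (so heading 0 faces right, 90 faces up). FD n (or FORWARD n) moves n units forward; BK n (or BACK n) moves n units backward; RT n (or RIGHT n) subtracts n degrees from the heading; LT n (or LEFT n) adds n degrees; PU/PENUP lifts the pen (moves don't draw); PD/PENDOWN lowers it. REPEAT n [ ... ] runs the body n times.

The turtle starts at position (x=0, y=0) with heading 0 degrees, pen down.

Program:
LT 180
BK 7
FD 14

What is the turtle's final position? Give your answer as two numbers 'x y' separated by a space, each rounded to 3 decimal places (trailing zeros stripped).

Executing turtle program step by step:
Start: pos=(0,0), heading=0, pen down
LT 180: heading 0 -> 180
BK 7: (0,0) -> (7,0) [heading=180, draw]
FD 14: (7,0) -> (-7,0) [heading=180, draw]
Final: pos=(-7,0), heading=180, 2 segment(s) drawn

Answer: -7 0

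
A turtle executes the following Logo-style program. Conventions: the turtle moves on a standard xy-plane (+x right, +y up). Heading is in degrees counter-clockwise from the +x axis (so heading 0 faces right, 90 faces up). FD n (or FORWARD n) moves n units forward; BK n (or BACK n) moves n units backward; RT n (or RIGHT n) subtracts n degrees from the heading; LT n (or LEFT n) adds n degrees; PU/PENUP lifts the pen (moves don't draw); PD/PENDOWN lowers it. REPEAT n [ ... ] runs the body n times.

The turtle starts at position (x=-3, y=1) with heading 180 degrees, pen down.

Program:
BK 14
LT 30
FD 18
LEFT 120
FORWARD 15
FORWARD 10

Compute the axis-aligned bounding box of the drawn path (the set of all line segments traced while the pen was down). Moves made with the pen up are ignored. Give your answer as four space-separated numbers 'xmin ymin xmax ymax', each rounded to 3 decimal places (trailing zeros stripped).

Executing turtle program step by step:
Start: pos=(-3,1), heading=180, pen down
BK 14: (-3,1) -> (11,1) [heading=180, draw]
LT 30: heading 180 -> 210
FD 18: (11,1) -> (-4.588,-8) [heading=210, draw]
LT 120: heading 210 -> 330
FD 15: (-4.588,-8) -> (8.402,-15.5) [heading=330, draw]
FD 10: (8.402,-15.5) -> (17.062,-20.5) [heading=330, draw]
Final: pos=(17.062,-20.5), heading=330, 4 segment(s) drawn

Segment endpoints: x in {-4.588, -3, 8.402, 11, 17.062}, y in {-20.5, -15.5, -8, 1, 1}
xmin=-4.588, ymin=-20.5, xmax=17.062, ymax=1

Answer: -4.588 -20.5 17.062 1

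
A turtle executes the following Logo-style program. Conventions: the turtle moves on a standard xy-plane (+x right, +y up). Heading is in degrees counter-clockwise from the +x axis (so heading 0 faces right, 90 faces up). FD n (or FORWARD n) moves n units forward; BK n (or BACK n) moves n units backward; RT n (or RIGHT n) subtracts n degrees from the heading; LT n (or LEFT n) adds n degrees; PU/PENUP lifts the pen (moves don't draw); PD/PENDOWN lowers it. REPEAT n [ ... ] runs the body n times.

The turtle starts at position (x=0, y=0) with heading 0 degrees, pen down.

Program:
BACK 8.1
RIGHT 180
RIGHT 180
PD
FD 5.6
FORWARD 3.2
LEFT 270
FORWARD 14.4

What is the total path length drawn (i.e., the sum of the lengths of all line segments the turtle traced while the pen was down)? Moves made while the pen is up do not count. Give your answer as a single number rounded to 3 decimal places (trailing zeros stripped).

Executing turtle program step by step:
Start: pos=(0,0), heading=0, pen down
BK 8.1: (0,0) -> (-8.1,0) [heading=0, draw]
RT 180: heading 0 -> 180
RT 180: heading 180 -> 0
PD: pen down
FD 5.6: (-8.1,0) -> (-2.5,0) [heading=0, draw]
FD 3.2: (-2.5,0) -> (0.7,0) [heading=0, draw]
LT 270: heading 0 -> 270
FD 14.4: (0.7,0) -> (0.7,-14.4) [heading=270, draw]
Final: pos=(0.7,-14.4), heading=270, 4 segment(s) drawn

Segment lengths:
  seg 1: (0,0) -> (-8.1,0), length = 8.1
  seg 2: (-8.1,0) -> (-2.5,0), length = 5.6
  seg 3: (-2.5,0) -> (0.7,0), length = 3.2
  seg 4: (0.7,0) -> (0.7,-14.4), length = 14.4
Total = 31.3

Answer: 31.3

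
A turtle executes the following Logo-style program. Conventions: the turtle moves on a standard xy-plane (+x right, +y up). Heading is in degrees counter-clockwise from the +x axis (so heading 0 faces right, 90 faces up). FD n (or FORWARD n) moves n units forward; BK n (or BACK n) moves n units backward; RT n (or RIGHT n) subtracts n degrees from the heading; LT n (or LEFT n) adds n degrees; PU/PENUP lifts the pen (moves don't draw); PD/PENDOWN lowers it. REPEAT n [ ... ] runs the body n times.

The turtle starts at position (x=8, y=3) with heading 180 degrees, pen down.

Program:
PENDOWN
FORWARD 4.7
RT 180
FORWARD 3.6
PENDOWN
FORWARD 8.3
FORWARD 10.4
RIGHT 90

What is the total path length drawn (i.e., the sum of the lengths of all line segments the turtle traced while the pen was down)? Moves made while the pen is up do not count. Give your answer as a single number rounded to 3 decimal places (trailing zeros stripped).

Answer: 27

Derivation:
Executing turtle program step by step:
Start: pos=(8,3), heading=180, pen down
PD: pen down
FD 4.7: (8,3) -> (3.3,3) [heading=180, draw]
RT 180: heading 180 -> 0
FD 3.6: (3.3,3) -> (6.9,3) [heading=0, draw]
PD: pen down
FD 8.3: (6.9,3) -> (15.2,3) [heading=0, draw]
FD 10.4: (15.2,3) -> (25.6,3) [heading=0, draw]
RT 90: heading 0 -> 270
Final: pos=(25.6,3), heading=270, 4 segment(s) drawn

Segment lengths:
  seg 1: (8,3) -> (3.3,3), length = 4.7
  seg 2: (3.3,3) -> (6.9,3), length = 3.6
  seg 3: (6.9,3) -> (15.2,3), length = 8.3
  seg 4: (15.2,3) -> (25.6,3), length = 10.4
Total = 27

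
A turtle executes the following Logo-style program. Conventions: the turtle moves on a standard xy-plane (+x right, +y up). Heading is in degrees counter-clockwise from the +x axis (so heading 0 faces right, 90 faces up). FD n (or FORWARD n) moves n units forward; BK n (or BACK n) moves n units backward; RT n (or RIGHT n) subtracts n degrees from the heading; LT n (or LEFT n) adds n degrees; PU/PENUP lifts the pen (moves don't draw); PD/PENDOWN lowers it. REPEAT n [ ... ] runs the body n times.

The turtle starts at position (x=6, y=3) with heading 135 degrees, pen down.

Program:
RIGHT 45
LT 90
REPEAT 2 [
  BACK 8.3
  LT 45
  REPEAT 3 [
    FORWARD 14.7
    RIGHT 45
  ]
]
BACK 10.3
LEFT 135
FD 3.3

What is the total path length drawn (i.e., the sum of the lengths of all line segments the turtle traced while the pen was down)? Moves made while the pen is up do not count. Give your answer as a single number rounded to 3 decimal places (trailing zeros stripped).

Answer: 118.4

Derivation:
Executing turtle program step by step:
Start: pos=(6,3), heading=135, pen down
RT 45: heading 135 -> 90
LT 90: heading 90 -> 180
REPEAT 2 [
  -- iteration 1/2 --
  BK 8.3: (6,3) -> (14.3,3) [heading=180, draw]
  LT 45: heading 180 -> 225
  REPEAT 3 [
    -- iteration 1/3 --
    FD 14.7: (14.3,3) -> (3.906,-7.394) [heading=225, draw]
    RT 45: heading 225 -> 180
    -- iteration 2/3 --
    FD 14.7: (3.906,-7.394) -> (-10.794,-7.394) [heading=180, draw]
    RT 45: heading 180 -> 135
    -- iteration 3/3 --
    FD 14.7: (-10.794,-7.394) -> (-21.189,3) [heading=135, draw]
    RT 45: heading 135 -> 90
  ]
  -- iteration 2/2 --
  BK 8.3: (-21.189,3) -> (-21.189,-5.3) [heading=90, draw]
  LT 45: heading 90 -> 135
  REPEAT 3 [
    -- iteration 1/3 --
    FD 14.7: (-21.189,-5.3) -> (-31.583,5.094) [heading=135, draw]
    RT 45: heading 135 -> 90
    -- iteration 2/3 --
    FD 14.7: (-31.583,5.094) -> (-31.583,19.794) [heading=90, draw]
    RT 45: heading 90 -> 45
    -- iteration 3/3 --
    FD 14.7: (-31.583,19.794) -> (-21.189,30.189) [heading=45, draw]
    RT 45: heading 45 -> 0
  ]
]
BK 10.3: (-21.189,30.189) -> (-31.489,30.189) [heading=0, draw]
LT 135: heading 0 -> 135
FD 3.3: (-31.489,30.189) -> (-33.822,32.522) [heading=135, draw]
Final: pos=(-33.822,32.522), heading=135, 10 segment(s) drawn

Segment lengths:
  seg 1: (6,3) -> (14.3,3), length = 8.3
  seg 2: (14.3,3) -> (3.906,-7.394), length = 14.7
  seg 3: (3.906,-7.394) -> (-10.794,-7.394), length = 14.7
  seg 4: (-10.794,-7.394) -> (-21.189,3), length = 14.7
  seg 5: (-21.189,3) -> (-21.189,-5.3), length = 8.3
  seg 6: (-21.189,-5.3) -> (-31.583,5.094), length = 14.7
  seg 7: (-31.583,5.094) -> (-31.583,19.794), length = 14.7
  seg 8: (-31.583,19.794) -> (-21.189,30.189), length = 14.7
  seg 9: (-21.189,30.189) -> (-31.489,30.189), length = 10.3
  seg 10: (-31.489,30.189) -> (-33.822,32.522), length = 3.3
Total = 118.4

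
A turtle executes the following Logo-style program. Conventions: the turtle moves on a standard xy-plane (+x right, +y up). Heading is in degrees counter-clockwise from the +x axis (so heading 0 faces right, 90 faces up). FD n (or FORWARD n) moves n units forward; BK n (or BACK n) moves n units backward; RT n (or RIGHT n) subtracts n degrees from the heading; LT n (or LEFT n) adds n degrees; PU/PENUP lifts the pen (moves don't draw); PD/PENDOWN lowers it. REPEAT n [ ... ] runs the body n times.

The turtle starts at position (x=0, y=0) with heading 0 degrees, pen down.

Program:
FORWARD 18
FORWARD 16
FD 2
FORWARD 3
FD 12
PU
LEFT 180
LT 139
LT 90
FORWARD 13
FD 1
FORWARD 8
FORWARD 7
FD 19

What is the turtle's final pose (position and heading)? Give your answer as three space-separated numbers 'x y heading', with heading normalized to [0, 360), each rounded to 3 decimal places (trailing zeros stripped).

Answer: 82.491 36.226 49

Derivation:
Executing turtle program step by step:
Start: pos=(0,0), heading=0, pen down
FD 18: (0,0) -> (18,0) [heading=0, draw]
FD 16: (18,0) -> (34,0) [heading=0, draw]
FD 2: (34,0) -> (36,0) [heading=0, draw]
FD 3: (36,0) -> (39,0) [heading=0, draw]
FD 12: (39,0) -> (51,0) [heading=0, draw]
PU: pen up
LT 180: heading 0 -> 180
LT 139: heading 180 -> 319
LT 90: heading 319 -> 49
FD 13: (51,0) -> (59.529,9.811) [heading=49, move]
FD 1: (59.529,9.811) -> (60.185,10.566) [heading=49, move]
FD 8: (60.185,10.566) -> (65.433,16.604) [heading=49, move]
FD 7: (65.433,16.604) -> (70.026,21.887) [heading=49, move]
FD 19: (70.026,21.887) -> (82.491,36.226) [heading=49, move]
Final: pos=(82.491,36.226), heading=49, 5 segment(s) drawn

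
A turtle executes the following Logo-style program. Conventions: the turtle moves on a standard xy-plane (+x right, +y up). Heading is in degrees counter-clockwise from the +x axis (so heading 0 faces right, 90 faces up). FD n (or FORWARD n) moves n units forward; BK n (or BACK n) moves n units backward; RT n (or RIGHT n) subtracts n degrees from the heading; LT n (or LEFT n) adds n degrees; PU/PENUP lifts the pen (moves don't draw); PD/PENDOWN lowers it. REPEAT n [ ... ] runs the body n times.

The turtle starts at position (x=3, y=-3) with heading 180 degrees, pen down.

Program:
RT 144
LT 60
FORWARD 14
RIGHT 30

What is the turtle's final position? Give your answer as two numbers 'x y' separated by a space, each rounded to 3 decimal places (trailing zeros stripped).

Executing turtle program step by step:
Start: pos=(3,-3), heading=180, pen down
RT 144: heading 180 -> 36
LT 60: heading 36 -> 96
FD 14: (3,-3) -> (1.537,10.923) [heading=96, draw]
RT 30: heading 96 -> 66
Final: pos=(1.537,10.923), heading=66, 1 segment(s) drawn

Answer: 1.537 10.923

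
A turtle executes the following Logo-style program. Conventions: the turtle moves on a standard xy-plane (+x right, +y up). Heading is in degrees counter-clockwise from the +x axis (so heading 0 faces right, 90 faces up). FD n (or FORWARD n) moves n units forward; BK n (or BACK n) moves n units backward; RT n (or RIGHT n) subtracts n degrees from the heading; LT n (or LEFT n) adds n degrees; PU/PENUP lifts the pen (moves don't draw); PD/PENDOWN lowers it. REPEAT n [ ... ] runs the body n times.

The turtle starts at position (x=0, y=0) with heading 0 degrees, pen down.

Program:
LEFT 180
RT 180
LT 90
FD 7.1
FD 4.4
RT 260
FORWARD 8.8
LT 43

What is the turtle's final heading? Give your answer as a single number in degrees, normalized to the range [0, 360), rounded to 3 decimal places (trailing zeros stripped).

Answer: 233

Derivation:
Executing turtle program step by step:
Start: pos=(0,0), heading=0, pen down
LT 180: heading 0 -> 180
RT 180: heading 180 -> 0
LT 90: heading 0 -> 90
FD 7.1: (0,0) -> (0,7.1) [heading=90, draw]
FD 4.4: (0,7.1) -> (0,11.5) [heading=90, draw]
RT 260: heading 90 -> 190
FD 8.8: (0,11.5) -> (-8.666,9.972) [heading=190, draw]
LT 43: heading 190 -> 233
Final: pos=(-8.666,9.972), heading=233, 3 segment(s) drawn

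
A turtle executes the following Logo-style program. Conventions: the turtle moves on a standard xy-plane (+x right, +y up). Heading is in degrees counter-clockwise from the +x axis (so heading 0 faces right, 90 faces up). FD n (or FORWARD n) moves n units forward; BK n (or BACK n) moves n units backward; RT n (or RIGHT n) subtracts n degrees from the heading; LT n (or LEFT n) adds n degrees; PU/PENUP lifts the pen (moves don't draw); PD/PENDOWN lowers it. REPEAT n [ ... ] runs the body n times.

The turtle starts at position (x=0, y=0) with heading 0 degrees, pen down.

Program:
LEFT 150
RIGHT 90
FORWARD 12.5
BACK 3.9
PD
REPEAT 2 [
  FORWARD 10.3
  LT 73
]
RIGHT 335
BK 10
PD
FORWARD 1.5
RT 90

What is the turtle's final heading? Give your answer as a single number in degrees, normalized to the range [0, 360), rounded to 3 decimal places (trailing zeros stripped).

Executing turtle program step by step:
Start: pos=(0,0), heading=0, pen down
LT 150: heading 0 -> 150
RT 90: heading 150 -> 60
FD 12.5: (0,0) -> (6.25,10.825) [heading=60, draw]
BK 3.9: (6.25,10.825) -> (4.3,7.448) [heading=60, draw]
PD: pen down
REPEAT 2 [
  -- iteration 1/2 --
  FD 10.3: (4.3,7.448) -> (9.45,16.368) [heading=60, draw]
  LT 73: heading 60 -> 133
  -- iteration 2/2 --
  FD 10.3: (9.45,16.368) -> (2.425,23.901) [heading=133, draw]
  LT 73: heading 133 -> 206
]
RT 335: heading 206 -> 231
BK 10: (2.425,23.901) -> (8.719,31.672) [heading=231, draw]
PD: pen down
FD 1.5: (8.719,31.672) -> (7.775,30.507) [heading=231, draw]
RT 90: heading 231 -> 141
Final: pos=(7.775,30.507), heading=141, 6 segment(s) drawn

Answer: 141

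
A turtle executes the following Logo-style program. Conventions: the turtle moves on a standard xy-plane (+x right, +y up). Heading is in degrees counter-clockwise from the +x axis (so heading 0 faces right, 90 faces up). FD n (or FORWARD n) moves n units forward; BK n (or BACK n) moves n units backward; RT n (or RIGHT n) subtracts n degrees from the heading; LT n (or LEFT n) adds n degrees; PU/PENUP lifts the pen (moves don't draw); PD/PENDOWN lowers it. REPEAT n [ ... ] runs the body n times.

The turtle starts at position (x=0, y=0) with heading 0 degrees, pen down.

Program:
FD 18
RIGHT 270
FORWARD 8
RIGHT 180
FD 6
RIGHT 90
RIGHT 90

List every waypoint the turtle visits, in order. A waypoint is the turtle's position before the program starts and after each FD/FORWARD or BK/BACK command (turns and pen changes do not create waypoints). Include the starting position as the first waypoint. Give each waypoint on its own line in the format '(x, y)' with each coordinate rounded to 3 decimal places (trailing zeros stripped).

Executing turtle program step by step:
Start: pos=(0,0), heading=0, pen down
FD 18: (0,0) -> (18,0) [heading=0, draw]
RT 270: heading 0 -> 90
FD 8: (18,0) -> (18,8) [heading=90, draw]
RT 180: heading 90 -> 270
FD 6: (18,8) -> (18,2) [heading=270, draw]
RT 90: heading 270 -> 180
RT 90: heading 180 -> 90
Final: pos=(18,2), heading=90, 3 segment(s) drawn
Waypoints (4 total):
(0, 0)
(18, 0)
(18, 8)
(18, 2)

Answer: (0, 0)
(18, 0)
(18, 8)
(18, 2)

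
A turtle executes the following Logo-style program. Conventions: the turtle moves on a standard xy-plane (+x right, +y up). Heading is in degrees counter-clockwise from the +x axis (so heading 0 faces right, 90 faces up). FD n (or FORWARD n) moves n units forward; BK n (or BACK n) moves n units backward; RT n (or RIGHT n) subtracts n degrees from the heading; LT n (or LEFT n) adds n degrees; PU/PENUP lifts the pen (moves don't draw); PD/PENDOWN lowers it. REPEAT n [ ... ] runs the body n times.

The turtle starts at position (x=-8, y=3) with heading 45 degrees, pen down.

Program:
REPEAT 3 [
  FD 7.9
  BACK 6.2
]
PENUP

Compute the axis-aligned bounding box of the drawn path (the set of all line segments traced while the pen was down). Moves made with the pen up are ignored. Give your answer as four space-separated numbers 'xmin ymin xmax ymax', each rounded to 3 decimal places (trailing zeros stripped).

Executing turtle program step by step:
Start: pos=(-8,3), heading=45, pen down
REPEAT 3 [
  -- iteration 1/3 --
  FD 7.9: (-8,3) -> (-2.414,8.586) [heading=45, draw]
  BK 6.2: (-2.414,8.586) -> (-6.798,4.202) [heading=45, draw]
  -- iteration 2/3 --
  FD 7.9: (-6.798,4.202) -> (-1.212,9.788) [heading=45, draw]
  BK 6.2: (-1.212,9.788) -> (-5.596,5.404) [heading=45, draw]
  -- iteration 3/3 --
  FD 7.9: (-5.596,5.404) -> (-0.01,10.99) [heading=45, draw]
  BK 6.2: (-0.01,10.99) -> (-4.394,6.606) [heading=45, draw]
]
PU: pen up
Final: pos=(-4.394,6.606), heading=45, 6 segment(s) drawn

Segment endpoints: x in {-8, -6.798, -5.596, -4.394, -2.414, -1.212, -0.01}, y in {3, 4.202, 5.404, 6.606, 8.586, 9.788, 10.99}
xmin=-8, ymin=3, xmax=-0.01, ymax=10.99

Answer: -8 3 -0.01 10.99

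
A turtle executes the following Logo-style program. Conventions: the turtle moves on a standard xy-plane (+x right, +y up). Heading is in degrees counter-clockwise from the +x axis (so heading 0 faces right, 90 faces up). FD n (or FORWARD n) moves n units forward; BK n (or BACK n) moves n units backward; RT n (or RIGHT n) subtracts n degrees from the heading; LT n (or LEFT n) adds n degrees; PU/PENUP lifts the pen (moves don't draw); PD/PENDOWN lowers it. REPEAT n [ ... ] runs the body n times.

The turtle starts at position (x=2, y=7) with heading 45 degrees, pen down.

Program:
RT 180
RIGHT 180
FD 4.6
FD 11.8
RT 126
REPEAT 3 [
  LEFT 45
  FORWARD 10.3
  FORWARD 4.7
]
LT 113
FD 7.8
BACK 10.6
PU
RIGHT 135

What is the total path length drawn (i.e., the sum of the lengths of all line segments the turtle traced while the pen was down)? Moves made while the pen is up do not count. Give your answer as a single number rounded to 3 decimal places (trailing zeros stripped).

Executing turtle program step by step:
Start: pos=(2,7), heading=45, pen down
RT 180: heading 45 -> 225
RT 180: heading 225 -> 45
FD 4.6: (2,7) -> (5.253,10.253) [heading=45, draw]
FD 11.8: (5.253,10.253) -> (13.597,18.597) [heading=45, draw]
RT 126: heading 45 -> 279
REPEAT 3 [
  -- iteration 1/3 --
  LT 45: heading 279 -> 324
  FD 10.3: (13.597,18.597) -> (21.929,12.542) [heading=324, draw]
  FD 4.7: (21.929,12.542) -> (25.732,9.78) [heading=324, draw]
  -- iteration 2/3 --
  LT 45: heading 324 -> 9
  FD 10.3: (25.732,9.78) -> (35.905,11.391) [heading=9, draw]
  FD 4.7: (35.905,11.391) -> (40.547,12.126) [heading=9, draw]
  -- iteration 3/3 --
  LT 45: heading 9 -> 54
  FD 10.3: (40.547,12.126) -> (46.601,20.459) [heading=54, draw]
  FD 4.7: (46.601,20.459) -> (49.364,24.262) [heading=54, draw]
]
LT 113: heading 54 -> 167
FD 7.8: (49.364,24.262) -> (41.764,26.016) [heading=167, draw]
BK 10.6: (41.764,26.016) -> (52.092,23.632) [heading=167, draw]
PU: pen up
RT 135: heading 167 -> 32
Final: pos=(52.092,23.632), heading=32, 10 segment(s) drawn

Segment lengths:
  seg 1: (2,7) -> (5.253,10.253), length = 4.6
  seg 2: (5.253,10.253) -> (13.597,18.597), length = 11.8
  seg 3: (13.597,18.597) -> (21.929,12.542), length = 10.3
  seg 4: (21.929,12.542) -> (25.732,9.78), length = 4.7
  seg 5: (25.732,9.78) -> (35.905,11.391), length = 10.3
  seg 6: (35.905,11.391) -> (40.547,12.126), length = 4.7
  seg 7: (40.547,12.126) -> (46.601,20.459), length = 10.3
  seg 8: (46.601,20.459) -> (49.364,24.262), length = 4.7
  seg 9: (49.364,24.262) -> (41.764,26.016), length = 7.8
  seg 10: (41.764,26.016) -> (52.092,23.632), length = 10.6
Total = 79.8

Answer: 79.8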